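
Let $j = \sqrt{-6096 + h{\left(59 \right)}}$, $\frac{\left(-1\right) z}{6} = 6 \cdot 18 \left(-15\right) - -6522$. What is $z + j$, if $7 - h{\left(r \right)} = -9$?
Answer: $-29412 + 8 i \sqrt{95} \approx -29412.0 + 77.974 i$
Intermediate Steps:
$h{\left(r \right)} = 16$ ($h{\left(r \right)} = 7 - -9 = 7 + 9 = 16$)
$z = -29412$ ($z = - 6 \left(6 \cdot 18 \left(-15\right) - -6522\right) = - 6 \left(108 \left(-15\right) + 6522\right) = - 6 \left(-1620 + 6522\right) = \left(-6\right) 4902 = -29412$)
$j = 8 i \sqrt{95}$ ($j = \sqrt{-6096 + 16} = \sqrt{-6080} = 8 i \sqrt{95} \approx 77.974 i$)
$z + j = -29412 + 8 i \sqrt{95}$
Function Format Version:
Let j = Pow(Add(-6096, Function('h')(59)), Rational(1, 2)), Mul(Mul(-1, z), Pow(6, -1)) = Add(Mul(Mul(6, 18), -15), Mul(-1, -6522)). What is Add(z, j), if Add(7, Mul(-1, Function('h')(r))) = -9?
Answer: Add(-29412, Mul(8, I, Pow(95, Rational(1, 2)))) ≈ Add(-29412., Mul(77.974, I))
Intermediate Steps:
Function('h')(r) = 16 (Function('h')(r) = Add(7, Mul(-1, -9)) = Add(7, 9) = 16)
z = -29412 (z = Mul(-6, Add(Mul(Mul(6, 18), -15), Mul(-1, -6522))) = Mul(-6, Add(Mul(108, -15), 6522)) = Mul(-6, Add(-1620, 6522)) = Mul(-6, 4902) = -29412)
j = Mul(8, I, Pow(95, Rational(1, 2))) (j = Pow(Add(-6096, 16), Rational(1, 2)) = Pow(-6080, Rational(1, 2)) = Mul(8, I, Pow(95, Rational(1, 2))) ≈ Mul(77.974, I))
Add(z, j) = Add(-29412, Mul(8, I, Pow(95, Rational(1, 2))))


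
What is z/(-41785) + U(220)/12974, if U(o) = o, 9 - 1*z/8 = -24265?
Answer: -1255127154/271059295 ≈ -4.6305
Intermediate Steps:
z = 194192 (z = 72 - 8*(-24265) = 72 + 194120 = 194192)
z/(-41785) + U(220)/12974 = 194192/(-41785) + 220/12974 = 194192*(-1/41785) + 220*(1/12974) = -194192/41785 + 110/6487 = -1255127154/271059295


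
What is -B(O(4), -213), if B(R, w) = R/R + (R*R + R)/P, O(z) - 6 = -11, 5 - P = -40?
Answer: -13/9 ≈ -1.4444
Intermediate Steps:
P = 45 (P = 5 - 1*(-40) = 5 + 40 = 45)
O(z) = -5 (O(z) = 6 - 11 = -5)
B(R, w) = 1 + R/45 + R²/45 (B(R, w) = R/R + (R*R + R)/45 = 1 + (R² + R)*(1/45) = 1 + (R + R²)*(1/45) = 1 + (R/45 + R²/45) = 1 + R/45 + R²/45)
-B(O(4), -213) = -(1 + (1/45)*(-5) + (1/45)*(-5)²) = -(1 - ⅑ + (1/45)*25) = -(1 - ⅑ + 5/9) = -1*13/9 = -13/9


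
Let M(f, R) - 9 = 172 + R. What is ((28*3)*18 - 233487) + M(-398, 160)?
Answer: -231634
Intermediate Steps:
M(f, R) = 181 + R (M(f, R) = 9 + (172 + R) = 181 + R)
((28*3)*18 - 233487) + M(-398, 160) = ((28*3)*18 - 233487) + (181 + 160) = (84*18 - 233487) + 341 = (1512 - 233487) + 341 = -231975 + 341 = -231634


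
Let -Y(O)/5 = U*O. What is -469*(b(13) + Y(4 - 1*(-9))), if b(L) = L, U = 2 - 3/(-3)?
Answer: 85358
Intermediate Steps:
U = 3 (U = 2 - 1/3*(-3) = 2 + 1 = 3)
Y(O) = -15*O
-469*(b(13) + Y(4 - 1*(-9))) = -469*(13 - 15*(4 - 1*(-9))) = -469*(13 - 15*(4 + 9)) = -469*(13 - 15*13) = -469*(13 - 195) = -469*(-182) = 85358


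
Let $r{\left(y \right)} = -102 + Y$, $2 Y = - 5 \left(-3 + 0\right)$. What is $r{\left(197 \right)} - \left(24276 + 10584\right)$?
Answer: $- \frac{69909}{2} \approx -34955.0$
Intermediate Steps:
$Y = \frac{15}{2}$ ($Y = \frac{\left(-5\right) \left(-3 + 0\right)}{2} = \frac{\left(-5\right) \left(-3\right)}{2} = \frac{1}{2} \cdot 15 = \frac{15}{2} \approx 7.5$)
$r{\left(y \right)} = - \frac{189}{2}$ ($r{\left(y \right)} = -102 + \frac{15}{2} = - \frac{189}{2}$)
$r{\left(197 \right)} - \left(24276 + 10584\right) = - \frac{189}{2} - \left(24276 + 10584\right) = - \frac{189}{2} - 34860 = - \frac{69909}{2}$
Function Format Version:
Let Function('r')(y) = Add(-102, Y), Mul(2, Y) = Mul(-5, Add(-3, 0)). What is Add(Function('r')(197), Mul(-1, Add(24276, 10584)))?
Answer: Rational(-69909, 2) ≈ -34955.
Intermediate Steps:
Y = Rational(15, 2) (Y = Mul(Rational(1, 2), Mul(-5, Add(-3, 0))) = Mul(Rational(1, 2), Mul(-5, -3)) = Mul(Rational(1, 2), 15) = Rational(15, 2) ≈ 7.5000)
Function('r')(y) = Rational(-189, 2) (Function('r')(y) = Add(-102, Rational(15, 2)) = Rational(-189, 2))
Add(Function('r')(197), Mul(-1, Add(24276, 10584))) = Add(Rational(-189, 2), Mul(-1, Add(24276, 10584))) = Add(Rational(-189, 2), Mul(-1, 34860)) = Add(Rational(-189, 2), -34860) = Rational(-69909, 2)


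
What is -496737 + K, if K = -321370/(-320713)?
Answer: -159309692111/320713 ≈ -4.9674e+5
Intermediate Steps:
K = 321370/320713 (K = -321370*(-1/320713) = 321370/320713 ≈ 1.0020)
-496737 + K = -496737 + 321370/320713 = -159309692111/320713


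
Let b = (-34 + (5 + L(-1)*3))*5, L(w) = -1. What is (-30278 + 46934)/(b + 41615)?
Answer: 16656/41455 ≈ 0.40178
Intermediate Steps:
b = -160 (b = (-34 + (5 - 1*3))*5 = (-34 + (5 - 3))*5 = (-34 + 2)*5 = -32*5 = -160)
(-30278 + 46934)/(b + 41615) = (-30278 + 46934)/(-160 + 41615) = 16656/41455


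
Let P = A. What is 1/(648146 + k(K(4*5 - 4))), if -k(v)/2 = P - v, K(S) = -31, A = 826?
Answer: 1/646432 ≈ 1.5470e-6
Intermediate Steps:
P = 826
k(v) = -1652 + 2*v (k(v) = -2*(826 - v) = -1652 + 2*v)
1/(648146 + k(K(4*5 - 4))) = 1/(648146 + (-1652 + 2*(-31))) = 1/(648146 + (-1652 - 62)) = 1/(648146 - 1714) = 1/646432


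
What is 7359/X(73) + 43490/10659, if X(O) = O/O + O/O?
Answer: 78526561/21318 ≈ 3683.6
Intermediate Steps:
X(O) = 2 (X(O) = 1 + 1 = 2)
7359/X(73) + 43490/10659 = 7359/2 + 43490/10659 = 78526561/21318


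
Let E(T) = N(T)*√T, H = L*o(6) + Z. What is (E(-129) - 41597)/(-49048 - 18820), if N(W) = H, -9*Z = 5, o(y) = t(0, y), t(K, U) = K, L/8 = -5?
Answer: 41597/67868 + 5*I*√129/610812 ≈ 0.61291 + 9.2973e-5*I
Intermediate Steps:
L = -40 (L = 8*(-5) = -40)
o(y) = 0
Z = -5/9 (Z = -⅑*5 = -5/9 ≈ -0.55556)
H = -5/9 (H = -40*0 - 5/9 = 0 - 5/9 = -5/9 ≈ -0.55556)
N(W) = -5/9
E(T) = -5*√T/9
(E(-129) - 41597)/(-49048 - 18820) = (-5*I*√129/9 - 41597)/(-49048 - 18820) = (-5*I*√129/9 - 41597)/(-67868) = (-5*I*√129/9 - 41597)*(-1/67868) = (-41597 - 5*I*√129/9)*(-1/67868) = 41597/67868 + 5*I*√129/610812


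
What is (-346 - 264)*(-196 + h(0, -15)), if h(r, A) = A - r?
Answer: 128710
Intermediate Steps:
(-346 - 264)*(-196 + h(0, -15)) = (-346 - 264)*(-196 + (-15 - 1*0)) = -610*(-196 + (-15 + 0)) = -610*(-196 - 15) = -610*(-211) = 128710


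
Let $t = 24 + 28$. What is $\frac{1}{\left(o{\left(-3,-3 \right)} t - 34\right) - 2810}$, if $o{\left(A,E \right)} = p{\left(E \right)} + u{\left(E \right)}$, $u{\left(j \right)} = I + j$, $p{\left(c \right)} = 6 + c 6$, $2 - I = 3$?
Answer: $- \frac{1}{3676} \approx -0.00027203$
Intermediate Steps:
$I = -1$ ($I = 2 - 3 = -1$)
$p{\left(c \right)} = 6 + 6 c$
$u{\left(j \right)} = -1 + j$
$o{\left(A,E \right)} = 5 + 7 E$ ($o{\left(A,E \right)} = \left(6 + 6 E\right) + \left(-1 + E\right) = 5 + 7 E$)
$t = 52$
$\frac{1}{\left(o{\left(-3,-3 \right)} t - 34\right) - 2810} = \frac{1}{\left(\left(5 + 7 \left(-3\right)\right) 52 - 34\right) - 2810} = \frac{1}{\left(\left(5 - 21\right) 52 - 34\right) - 2810} = \frac{1}{\left(\left(-16\right) 52 - 34\right) - 2810} = \frac{1}{\left(-832 - 34\right) - 2810} = \frac{1}{-866 - 2810} = \frac{1}{-3676} = - \frac{1}{3676}$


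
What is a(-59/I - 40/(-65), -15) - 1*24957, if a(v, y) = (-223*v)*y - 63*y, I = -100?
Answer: -5194797/260 ≈ -19980.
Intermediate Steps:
a(v, y) = -63*y - 223*v*y (a(v, y) = -223*v*y - 63*y = -63*y - 223*v*y)
a(-59/I - 40/(-65), -15) - 1*24957 = -1*(-15)*(63 + 223*(-59/(-100) - 40/(-65))) - 1*24957 = -1*(-15)*(63 + 223*(-59*(-1/100) - 40*(-1/65))) - 24957 = -1*(-15)*(63 + 223*(59/100 + 8/13)) - 24957 = -1*(-15)*(63 + 223*(1567/1300)) - 24957 = -1*(-15)*(63 + 349441/1300) - 24957 = -1*(-15)*431341/1300 - 24957 = 1294023/260 - 24957 = -5194797/260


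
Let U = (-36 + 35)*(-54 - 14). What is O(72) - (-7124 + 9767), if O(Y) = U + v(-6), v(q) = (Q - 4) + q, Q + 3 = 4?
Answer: -2584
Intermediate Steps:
Q = 1 (Q = -3 + 4 = 1)
v(q) = -3 + q (v(q) = (1 - 4) + q = -3 + q)
U = 68 (U = -1*(-68) = 68)
O(Y) = 59 (O(Y) = 68 + (-3 - 6) = 68 - 9 = 59)
O(72) - (-7124 + 9767) = 59 - (-7124 + 9767) = 59 - 1*2643 = 59 - 2643 = -2584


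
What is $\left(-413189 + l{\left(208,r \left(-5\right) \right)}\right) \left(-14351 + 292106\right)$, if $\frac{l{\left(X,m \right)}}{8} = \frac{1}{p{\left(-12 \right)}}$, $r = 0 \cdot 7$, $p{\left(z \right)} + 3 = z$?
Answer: $-114765458831$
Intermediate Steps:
$p{\left(z \right)} = -3 + z$
$r = 0$
$l{\left(X,m \right)} = - \frac{8}{15}$ ($l{\left(X,m \right)} = \frac{8}{-3 - 12} = \frac{8}{-15} = 8 \left(- \frac{1}{15}\right) = - \frac{8}{15}$)
$\left(-413189 + l{\left(208,r \left(-5\right) \right)}\right) \left(-14351 + 292106\right) = \left(-413189 - \frac{8}{15}\right) \left(-14351 + 292106\right) = \left(- \frac{6197843}{15}\right) 277755 = -114765458831$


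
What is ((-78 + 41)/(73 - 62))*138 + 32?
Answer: -4754/11 ≈ -432.18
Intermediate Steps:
((-78 + 41)/(73 - 62))*138 + 32 = -37/11*138 + 32 = -5106/11 + 32 = -4754/11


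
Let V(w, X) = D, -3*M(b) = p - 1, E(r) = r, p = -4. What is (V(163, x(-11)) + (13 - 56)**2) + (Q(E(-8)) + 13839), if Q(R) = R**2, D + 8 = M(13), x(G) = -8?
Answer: 47237/3 ≈ 15746.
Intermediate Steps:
M(b) = 5/3 (M(b) = -(-4 - 1)/3 = -1/3*(-5) = 5/3)
D = -19/3 (D = -8 + 5/3 = -19/3 ≈ -6.3333)
V(w, X) = -19/3
(V(163, x(-11)) + (13 - 56)**2) + (Q(E(-8)) + 13839) = (-19/3 + (13 - 56)**2) + ((-8)**2 + 13839) = (-19/3 + (-43)**2) + (64 + 13839) = (-19/3 + 1849) + 13903 = 5528/3 + 13903 = 47237/3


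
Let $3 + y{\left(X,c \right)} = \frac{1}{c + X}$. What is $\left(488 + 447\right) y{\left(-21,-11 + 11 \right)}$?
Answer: $- \frac{59840}{21} \approx -2849.5$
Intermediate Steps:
$y{\left(X,c \right)} = -3 + \frac{1}{X + c}$ ($y{\left(X,c \right)} = -3 + \frac{1}{c + X} = -3 + \frac{1}{X + c}$)
$\left(488 + 447\right) y{\left(-21,-11 + 11 \right)} = \left(488 + 447\right) \frac{1 - -63 - 3 \left(-11 + 11\right)}{-21 + \left(-11 + 11\right)} = 935 \frac{1 + 63 - 0}{-21 + 0} = 935 \frac{1 + 63 + 0}{-21} = 935 \left(\left(- \frac{1}{21}\right) 64\right) = 935 \left(- \frac{64}{21}\right) = - \frac{59840}{21}$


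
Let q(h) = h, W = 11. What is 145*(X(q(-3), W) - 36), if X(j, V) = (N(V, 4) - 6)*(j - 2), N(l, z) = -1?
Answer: -145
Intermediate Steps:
X(j, V) = 14 - 7*j (X(j, V) = (-1 - 6)*(j - 2) = -7*(-2 + j) = 14 - 7*j)
145*(X(q(-3), W) - 36) = 145*((14 - 7*(-3)) - 36) = 145*((14 + 21) - 36) = 145*(35 - 36) = 145*(-1) = -145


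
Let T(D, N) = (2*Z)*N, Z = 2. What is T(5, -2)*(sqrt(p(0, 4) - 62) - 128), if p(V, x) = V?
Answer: 1024 - 8*I*sqrt(62) ≈ 1024.0 - 62.992*I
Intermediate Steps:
T(D, N) = 4*N (T(D, N) = (2*2)*N = 4*N)
T(5, -2)*(sqrt(p(0, 4) - 62) - 128) = (4*(-2))*(sqrt(0 - 62) - 128) = -8*(sqrt(-62) - 128) = -8*(I*sqrt(62) - 128) = -8*(-128 + I*sqrt(62)) = 1024 - 8*I*sqrt(62)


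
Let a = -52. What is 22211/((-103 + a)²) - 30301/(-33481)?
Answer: 1471628016/804381025 ≈ 1.8295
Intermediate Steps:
22211/((-103 + a)²) - 30301/(-33481) = 22211/((-103 - 52)²) - 30301/(-33481) = 22211/((-155)²) - 30301*(-1/33481) = 22211/24025 + 30301/33481 = 1471628016/804381025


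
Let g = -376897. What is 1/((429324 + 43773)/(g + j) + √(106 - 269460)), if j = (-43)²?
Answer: -19714898184/4209758603929225 - 15629000256*I*√269354/4209758603929225 ≈ -4.6831e-6 - 0.0019268*I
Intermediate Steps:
j = 1849
1/((429324 + 43773)/(g + j) + √(106 - 269460)) = 1/((429324 + 43773)/(-376897 + 1849) + √(106 - 269460)) = 1/(473097/(-375048) + √(-269354)) = 1/(473097*(-1/375048) + I*√269354) = 1/(-157699/125016 + I*√269354)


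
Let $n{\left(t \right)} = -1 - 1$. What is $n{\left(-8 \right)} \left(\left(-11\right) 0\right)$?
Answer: $0$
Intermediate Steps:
$n{\left(t \right)} = -2$ ($n{\left(t \right)} = -1 - 1 = -2$)
$n{\left(-8 \right)} \left(\left(-11\right) 0\right) = - 2 \left(\left(-11\right) 0\right) = \left(-2\right) 0 = 0$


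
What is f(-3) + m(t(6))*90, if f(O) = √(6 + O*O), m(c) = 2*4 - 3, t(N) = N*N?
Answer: 450 + √15 ≈ 453.87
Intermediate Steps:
t(N) = N²
m(c) = 5 (m(c) = 8 - 3 = 5)
f(O) = √(6 + O²)
f(-3) + m(t(6))*90 = √(6 + (-3)²) + 5*90 = √(6 + 9) + 450 = √15 + 450 = 450 + √15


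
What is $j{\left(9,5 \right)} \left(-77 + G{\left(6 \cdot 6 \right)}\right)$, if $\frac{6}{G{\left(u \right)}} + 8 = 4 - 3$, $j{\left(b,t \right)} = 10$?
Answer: $- \frac{5450}{7} \approx -778.57$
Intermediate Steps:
$G{\left(u \right)} = - \frac{6}{7}$ ($G{\left(u \right)} = \frac{6}{-8 + \left(4 - 3\right)} = \frac{6}{-8 + 1} = \frac{6}{-7} = 6 \left(- \frac{1}{7}\right) = - \frac{6}{7}$)
$j{\left(9,5 \right)} \left(-77 + G{\left(6 \cdot 6 \right)}\right) = 10 \left(-77 - \frac{6}{7}\right) = 10 \left(- \frac{545}{7}\right) = - \frac{5450}{7}$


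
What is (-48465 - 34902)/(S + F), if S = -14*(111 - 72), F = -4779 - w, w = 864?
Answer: 27789/2063 ≈ 13.470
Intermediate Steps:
F = -5643 (F = -4779 - 1*864 = -4779 - 864 = -5643)
S = -546 (S = -14*39 = -546)
(-48465 - 34902)/(S + F) = (-48465 - 34902)/(-546 - 5643) = -83367/(-6189) = -83367*(-1/6189) = 27789/2063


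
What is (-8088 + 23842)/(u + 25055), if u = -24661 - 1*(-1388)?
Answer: 7877/891 ≈ 8.8406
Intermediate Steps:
u = -23273 (u = -24661 + 1388 = -23273)
(-8088 + 23842)/(u + 25055) = (-8088 + 23842)/(-23273 + 25055) = 15754/1782 = 15754*(1/1782) = 7877/891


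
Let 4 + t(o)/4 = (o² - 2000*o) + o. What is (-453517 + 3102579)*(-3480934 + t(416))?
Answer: -16199178371844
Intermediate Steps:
t(o) = -16 - 7996*o + 4*o² (t(o) = -16 + 4*((o² - 2000*o) + o) = -16 + 4*(o² - 1999*o) = -16 + (-7996*o + 4*o²) = -16 - 7996*o + 4*o²)
(-453517 + 3102579)*(-3480934 + t(416)) = (-453517 + 3102579)*(-3480934 + (-16 - 7996*416 + 4*416²)) = 2649062*(-3480934 + (-16 - 3326336 + 4*173056)) = 2649062*(-3480934 + (-16 - 3326336 + 692224)) = 2649062*(-3480934 - 2634128) = 2649062*(-6115062) = -16199178371844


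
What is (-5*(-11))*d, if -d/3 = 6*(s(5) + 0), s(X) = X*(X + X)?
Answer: -49500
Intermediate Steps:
s(X) = 2*X**2 (s(X) = X*(2*X) = 2*X**2)
d = -900 (d = -18*(2*5**2 + 0) = -18*(2*25 + 0) = -18*(50 + 0) = -18*50 = -3*300 = -900)
(-5*(-11))*d = -5*(-11)*(-900) = 55*(-900) = -49500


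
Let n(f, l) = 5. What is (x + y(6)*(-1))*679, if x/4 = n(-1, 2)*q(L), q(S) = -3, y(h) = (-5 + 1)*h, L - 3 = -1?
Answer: -24444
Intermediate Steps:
L = 2 (L = 3 - 1 = 2)
y(h) = -4*h
x = -60 (x = 4*(5*(-3)) = 4*(-15) = -60)
(x + y(6)*(-1))*679 = (-60 - 4*6*(-1))*679 = (-60 - 24*(-1))*679 = (-60 + 24)*679 = -36*679 = -24444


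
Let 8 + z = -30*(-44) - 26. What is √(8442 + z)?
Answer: 16*√38 ≈ 98.631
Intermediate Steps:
z = 1286 (z = -8 + (-30*(-44) - 26) = -8 + (1320 - 26) = -8 + 1294 = 1286)
√(8442 + z) = √(8442 + 1286) = √9728 = 16*√38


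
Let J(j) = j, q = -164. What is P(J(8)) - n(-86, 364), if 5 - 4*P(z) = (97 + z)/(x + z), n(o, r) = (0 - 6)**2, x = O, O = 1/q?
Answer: -66483/1748 ≈ -38.034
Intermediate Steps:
O = -1/164 (O = 1/(-164) = -1/164 ≈ -0.0060976)
x = -1/164 ≈ -0.0060976
n(o, r) = 36 (n(o, r) = (-6)**2 = 36)
P(z) = 5/4 - (97 + z)/(4*(-1/164 + z))
P(J(8)) - n(-86, 364) = (-15913 + 656*8)/(4*(-1 + 164*8)) - 1*36 = (-15913 + 5248)/(4*(-1 + 1312)) - 36 = (1/4)*(-10665)/1311 - 36 = (1/4)*(1/1311)*(-10665) - 36 = -3555/1748 - 36 = -66483/1748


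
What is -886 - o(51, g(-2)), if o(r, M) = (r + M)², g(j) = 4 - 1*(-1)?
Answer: -4022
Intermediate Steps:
g(j) = 5 (g(j) = 4 + 1 = 5)
o(r, M) = (M + r)²
-886 - o(51, g(-2)) = -886 - (5 + 51)² = -886 - 1*56² = -886 - 1*3136 = -886 - 3136 = -4022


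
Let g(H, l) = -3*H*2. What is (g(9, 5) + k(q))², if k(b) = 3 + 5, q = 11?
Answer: 2116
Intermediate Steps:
g(H, l) = -6*H
k(b) = 8
(g(9, 5) + k(q))² = (-6*9 + 8)² = (-54 + 8)² = (-46)² = 2116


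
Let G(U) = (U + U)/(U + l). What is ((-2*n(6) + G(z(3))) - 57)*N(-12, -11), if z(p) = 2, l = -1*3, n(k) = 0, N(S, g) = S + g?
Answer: 1403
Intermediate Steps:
l = -3
G(U) = 2*U/(-3 + U) (G(U) = (U + U)/(U - 3) = (2*U)/(-3 + U) = 2*U/(-3 + U))
((-2*n(6) + G(z(3))) - 57)*N(-12, -11) = ((-2*0 + 2*2/(-3 + 2)) - 57)*(-12 - 11) = ((0 + 2*2/(-1)) - 57)*(-23) = ((0 + 2*2*(-1)) - 57)*(-23) = ((0 - 4) - 57)*(-23) = (-4 - 57)*(-23) = -61*(-23) = 1403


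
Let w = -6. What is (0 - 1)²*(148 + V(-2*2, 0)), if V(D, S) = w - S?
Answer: 142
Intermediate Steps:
V(D, S) = -6 - S
(0 - 1)²*(148 + V(-2*2, 0)) = (0 - 1)²*(148 + (-6 - 1*0)) = (-1)²*(148 + (-6 + 0)) = 1*(148 - 6) = 1*142 = 142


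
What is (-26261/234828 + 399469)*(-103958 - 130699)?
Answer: -2445816354891183/26092 ≈ -9.3738e+10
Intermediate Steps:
(-26261/234828 + 399469)*(-103958 - 130699) = (-26261*1/234828 + 399469)*(-234657) = (-26261/234828 + 399469)*(-234657) = (93806480071/234828)*(-234657) = -2445816354891183/26092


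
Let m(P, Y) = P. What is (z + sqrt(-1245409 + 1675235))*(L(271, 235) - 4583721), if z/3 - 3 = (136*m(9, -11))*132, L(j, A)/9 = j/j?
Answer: -2221784794656 - 4583712*sqrt(429826) ≈ -2.2248e+12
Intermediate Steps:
L(j, A) = 9 (L(j, A) = 9*(j/j) = 9*1 = 9)
z = 484713 (z = 9 + 3*((136*9)*132) = 9 + 3*(1224*132) = 9 + 3*161568 = 9 + 484704 = 484713)
(z + sqrt(-1245409 + 1675235))*(L(271, 235) - 4583721) = (484713 + sqrt(-1245409 + 1675235))*(9 - 4583721) = (484713 + sqrt(429826))*(-4583712) = -2221784794656 - 4583712*sqrt(429826)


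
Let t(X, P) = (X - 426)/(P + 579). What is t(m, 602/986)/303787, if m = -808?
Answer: -304181/43403263838 ≈ -7.0083e-6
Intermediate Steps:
t(X, P) = (-426 + X)/(579 + P)
t(m, 602/986)/303787 = ((-426 - 808)/(579 + 602/986))/303787 = (-1234/(579 + 602*(1/986)))*(1/303787) = (-1234/(579 + 301/493))*(1/303787) = (-1234/(285748/493))*(1/303787) = ((493/285748)*(-1234))*(1/303787) = -304181/142874*1/303787 = -304181/43403263838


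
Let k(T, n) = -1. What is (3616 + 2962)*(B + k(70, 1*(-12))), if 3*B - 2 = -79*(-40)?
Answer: 6926634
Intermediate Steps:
B = 1054 (B = 2/3 + (-79*(-40))/3 = 2/3 + (1/3)*3160 = 2/3 + 3160/3 = 1054)
(3616 + 2962)*(B + k(70, 1*(-12))) = (3616 + 2962)*(1054 - 1) = 6578*1053 = 6926634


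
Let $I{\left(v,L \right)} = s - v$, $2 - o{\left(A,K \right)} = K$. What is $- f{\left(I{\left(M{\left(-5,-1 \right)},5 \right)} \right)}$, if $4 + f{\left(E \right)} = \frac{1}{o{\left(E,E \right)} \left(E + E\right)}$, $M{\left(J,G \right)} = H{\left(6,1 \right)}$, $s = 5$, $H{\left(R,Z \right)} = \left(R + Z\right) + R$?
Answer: $\frac{641}{160} \approx 4.0062$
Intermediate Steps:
$H{\left(R,Z \right)} = Z + 2 R$
$o{\left(A,K \right)} = 2 - K$
$M{\left(J,G \right)} = 13$ ($M{\left(J,G \right)} = 1 + 2 \cdot 6 = 1 + 12 = 13$)
$I{\left(v,L \right)} = 5 - v$
$f{\left(E \right)} = -4 + \frac{1}{2 E \left(2 - E\right)}$ ($f{\left(E \right)} = -4 + \frac{1}{\left(2 - E\right) \left(E + E\right)} = -4 + \frac{1}{\left(2 - E\right) 2 E} = -4 + \frac{1}{2 E \left(2 - E\right)}$)
$- f{\left(I{\left(M{\left(-5,-1 \right)},5 \right)} \right)} = - \frac{-1 - 8 \left(5 - 13\right) \left(-2 + \left(5 - 13\right)\right)}{2 \left(5 - 13\right) \left(-2 + \left(5 - 13\right)\right)} = - \frac{-1 - - 64 \left(-2 - 8\right)}{2 \left(-8\right) \left(-2 - 8\right)} = - \frac{\left(-1\right) \left(-1 - \left(-64\right) \left(-10\right)\right)}{2 \cdot 8 \left(-10\right)} = - \frac{\left(-1\right) \left(-1\right) \left(-1 - 640\right)}{2 \cdot 8 \cdot 10} = - \frac{\left(-1\right) \left(-1\right) \left(-641\right)}{2 \cdot 8 \cdot 10} = \left(-1\right) \left(- \frac{641}{160}\right) = \frac{641}{160}$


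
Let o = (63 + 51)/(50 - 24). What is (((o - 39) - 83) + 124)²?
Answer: 6889/169 ≈ 40.763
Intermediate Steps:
o = 57/13 (o = 114/26 = 114*(1/26) = 57/13 ≈ 4.3846)
(((o - 39) - 83) + 124)² = (((57/13 - 39) - 83) + 124)² = ((-450/13 - 83) + 124)² = (-1529/13 + 124)² = (83/13)² = 6889/169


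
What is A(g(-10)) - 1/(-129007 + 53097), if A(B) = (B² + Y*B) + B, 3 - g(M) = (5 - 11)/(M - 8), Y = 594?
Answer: 1088853049/683190 ≈ 1593.8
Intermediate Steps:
g(M) = 3 + 6/(-8 + M) (g(M) = 3 - (5 - 11)/(M - 8) = 3 - (-6)/(-8 + M) = 3 + 6/(-8 + M))
A(B) = B² + 595*B (A(B) = (B² + 594*B) + B = B² + 595*B)
A(g(-10)) - 1/(-129007 + 53097) = (3*(-6 - 10)/(-8 - 10))*(595 + 3*(-6 - 10)/(-8 - 10)) - 1/(-129007 + 53097) = (3*(-16)/(-18))*(595 + 3*(-16)/(-18)) - 1/(-75910) = (3*(-1/18)*(-16))*(595 + 3*(-1/18)*(-16)) - 1*(-1/75910) = 8*(595 + 8/3)/3 + 1/75910 = (8/3)*(1793/3) + 1/75910 = 14344/9 + 1/75910 = 1088853049/683190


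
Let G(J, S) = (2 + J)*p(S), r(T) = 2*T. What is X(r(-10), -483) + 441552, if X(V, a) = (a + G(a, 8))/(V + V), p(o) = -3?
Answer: 441528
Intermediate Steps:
G(J, S) = -6 - 3*J (G(J, S) = (2 + J)*(-3) = -6 - 3*J)
X(V, a) = (-6 - 2*a)/(2*V) (X(V, a) = (a + (-6 - 3*a))/(V + V) = (-6 - 2*a)/((2*V)) = (-6 - 2*a)*(1/(2*V)) = (-6 - 2*a)/(2*V))
X(r(-10), -483) + 441552 = (-3 - 1*(-483))/((2*(-10))) + 441552 = (-3 + 483)/(-20) + 441552 = -1/20*480 + 441552 = -24 + 441552 = 441528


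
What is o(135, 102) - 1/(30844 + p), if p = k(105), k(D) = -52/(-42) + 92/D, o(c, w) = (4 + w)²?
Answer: 12130542869/1079614 ≈ 11236.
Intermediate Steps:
k(D) = 26/21 + 92/D (k(D) = -52*(-1/42) + 92/D = 26/21 + 92/D)
p = 74/35 (p = 26/21 + 92/105 = 74/35 ≈ 2.1143)
o(135, 102) - 1/(30844 + p) = (4 + 102)² - 1/(30844 + 74/35) = 106² - 1/1079614/35 = 11236 - 1*35/1079614 = 11236 - 35/1079614 = 12130542869/1079614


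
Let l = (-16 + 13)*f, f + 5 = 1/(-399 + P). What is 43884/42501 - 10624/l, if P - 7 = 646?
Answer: -38173904036/53933769 ≈ -707.79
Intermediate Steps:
P = 653 (P = 7 + 646 = 653)
f = -1269/254 (f = -5 + 1/(-399 + 653) = -5 + 1/254 = -1269/254 ≈ -4.9961)
l = 3807/254 (l = (-16 + 13)*(-1269/254) = -3*(-1269/254) = 3807/254 ≈ 14.988)
43884/42501 - 10624/l = 43884/42501 - 10624/3807/254 = 43884*(1/42501) - 10624*254/3807 = 14628/14167 - 2698496/3807 = -38173904036/53933769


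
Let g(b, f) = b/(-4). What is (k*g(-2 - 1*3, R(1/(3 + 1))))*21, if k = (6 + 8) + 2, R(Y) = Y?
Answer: 420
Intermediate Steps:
g(b, f) = -b/4 (g(b, f) = b*(-¼) = -b/4)
k = 16 (k = 14 + 2 = 16)
(k*g(-2 - 1*3, R(1/(3 + 1))))*21 = (16*(-(-2 - 1*3)/4))*21 = (16*(-(-2 - 3)/4))*21 = (16*(-¼*(-5)))*21 = (16*(5/4))*21 = 20*21 = 420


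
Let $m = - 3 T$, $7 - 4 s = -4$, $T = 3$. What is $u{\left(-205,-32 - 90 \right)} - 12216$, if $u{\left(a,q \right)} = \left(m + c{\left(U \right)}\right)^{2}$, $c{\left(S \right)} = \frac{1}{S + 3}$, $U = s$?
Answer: $- \frac{6421055}{529} \approx -12138.0$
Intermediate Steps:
$s = \frac{11}{4}$ ($s = \frac{7}{4} - -1 = \frac{7}{4} + 1 = \frac{11}{4} \approx 2.75$)
$U = \frac{11}{4} \approx 2.75$
$m = -9$ ($m = \left(-3\right) 3 = -9$)
$c{\left(S \right)} = \frac{1}{3 + S}$
$u{\left(a,q \right)} = \frac{41209}{529}$ ($u{\left(a,q \right)} = \left(-9 + \frac{1}{3 + \frac{11}{4}}\right)^{2} = \left(-9 + \frac{1}{\frac{23}{4}}\right)^{2} = \left(-9 + \frac{4}{23}\right)^{2} = \left(- \frac{203}{23}\right)^{2} = \frac{41209}{529}$)
$u{\left(-205,-32 - 90 \right)} - 12216 = \frac{41209}{529} - 12216 = - \frac{6421055}{529}$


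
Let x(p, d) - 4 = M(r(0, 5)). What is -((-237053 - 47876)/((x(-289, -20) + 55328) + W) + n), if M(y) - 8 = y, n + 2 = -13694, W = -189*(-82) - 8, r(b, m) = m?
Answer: 970441089/70835 ≈ 13700.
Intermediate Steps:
W = 15490 (W = 15498 - 8 = 15490)
n = -13696 (n = -2 - 13694 = -13696)
M(y) = 8 + y
x(p, d) = 17 (x(p, d) = 4 + (8 + 5) = 4 + 13 = 17)
-((-237053 - 47876)/((x(-289, -20) + 55328) + W) + n) = -((-237053 - 47876)/((17 + 55328) + 15490) - 13696) = -(-284929/(55345 + 15490) - 13696) = -(-284929/70835 - 13696) = -1*(-970441089/70835) = 970441089/70835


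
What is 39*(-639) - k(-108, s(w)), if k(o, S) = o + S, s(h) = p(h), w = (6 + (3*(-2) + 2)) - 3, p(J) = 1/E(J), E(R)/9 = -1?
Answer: -223316/9 ≈ -24813.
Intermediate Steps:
E(R) = -9 (E(R) = 9*(-1) = -9)
p(J) = -⅑ (p(J) = 1/(-9) = 1*(-⅑) = -⅑)
w = -1 (w = (6 + (-6 + 2)) - 3 = (6 - 4) - 3 = 2 - 3 = -1)
s(h) = -⅑
k(o, S) = S + o
39*(-639) - k(-108, s(w)) = 39*(-639) - (-⅑ - 108) = -24921 - 1*(-973/9) = -24921 + 973/9 = -223316/9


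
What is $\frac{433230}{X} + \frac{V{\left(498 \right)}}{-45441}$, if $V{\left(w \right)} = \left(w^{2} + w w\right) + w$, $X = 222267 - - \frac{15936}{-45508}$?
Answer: $- \frac{22923471995632}{2553509206215} \approx -8.9772$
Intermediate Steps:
$X = \frac{2528727675}{11377}$ ($X = 222267 - \left(-15936\right) \left(- \frac{1}{45508}\right) = 222267 - \frac{3984}{11377} = \frac{2528727675}{11377} \approx 2.2227 \cdot 10^{5}$)
$V{\left(w \right)} = w + 2 w^{2}$ ($V{\left(w \right)} = \left(w^{2} + w^{2}\right) + w = 2 w^{2} + w = w + 2 w^{2}$)
$\frac{433230}{X} + \frac{V{\left(498 \right)}}{-45441} = \frac{433230}{\frac{2528727675}{11377}} + \frac{498 \left(1 + 2 \cdot 498\right)}{-45441} = 433230 \cdot \frac{11377}{2528727675} + 498 \left(1 + 996\right) \left(- \frac{1}{45441}\right) = \frac{328590514}{168581845} + 498 \cdot 997 \left(- \frac{1}{45441}\right) = \frac{328590514}{168581845} + 496506 \left(- \frac{1}{45441}\right) = \frac{328590514}{168581845} - \frac{165502}{15147} = - \frac{22923471995632}{2553509206215}$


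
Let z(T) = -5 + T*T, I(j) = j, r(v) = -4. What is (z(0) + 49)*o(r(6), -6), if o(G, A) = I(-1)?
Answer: -44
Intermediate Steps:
o(G, A) = -1
z(T) = -5 + T**2
(z(0) + 49)*o(r(6), -6) = ((-5 + 0**2) + 49)*(-1) = ((-5 + 0) + 49)*(-1) = (-5 + 49)*(-1) = 44*(-1) = -44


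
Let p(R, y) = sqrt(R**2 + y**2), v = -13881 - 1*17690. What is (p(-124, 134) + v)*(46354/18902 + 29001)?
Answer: -8653978207588/9451 + 548223256*sqrt(8333)/9451 ≈ -9.1037e+8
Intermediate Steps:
v = -31571 (v = -13881 - 17690 = -31571)
(p(-124, 134) + v)*(46354/18902 + 29001) = (sqrt((-124)**2 + 134**2) - 31571)*(46354/18902 + 29001) = (sqrt(15376 + 17956) - 31571)*(46354*(1/18902) + 29001) = (sqrt(33332) - 31571)*(23177/9451 + 29001) = (2*sqrt(8333) - 31571)*(274111628/9451) = (-31571 + 2*sqrt(8333))*(274111628/9451) = -8653978207588/9451 + 548223256*sqrt(8333)/9451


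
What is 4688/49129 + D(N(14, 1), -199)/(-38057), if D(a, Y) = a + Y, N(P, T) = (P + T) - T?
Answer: 187500081/1869702353 ≈ 0.10028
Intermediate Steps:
N(P, T) = P
D(a, Y) = Y + a
4688/49129 + D(N(14, 1), -199)/(-38057) = 4688/49129 + (-199 + 14)/(-38057) = 4688*(1/49129) - 185*(-1/38057) = 4688/49129 + 185/38057 = 187500081/1869702353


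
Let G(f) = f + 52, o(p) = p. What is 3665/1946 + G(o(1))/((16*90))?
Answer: 2690369/1401120 ≈ 1.9202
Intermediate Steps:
G(f) = 52 + f
3665/1946 + G(o(1))/((16*90)) = 3665/1946 + (52 + 1)/((16*90)) = 3665*(1/1946) + 53/1440 = 3665/1946 + 53*(1/1440) = 3665/1946 + 53/1440 = 2690369/1401120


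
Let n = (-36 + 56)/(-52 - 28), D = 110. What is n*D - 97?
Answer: -249/2 ≈ -124.50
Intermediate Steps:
n = -¼ (n = 20/(-80) = 20*(-1/80) = -¼ ≈ -0.25000)
n*D - 97 = -¼*110 - 97 = -55/2 - 97 = -249/2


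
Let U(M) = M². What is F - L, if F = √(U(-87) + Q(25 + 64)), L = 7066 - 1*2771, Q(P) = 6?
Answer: -4295 + 5*√303 ≈ -4208.0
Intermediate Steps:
L = 4295 (L = 7066 - 2771 = 4295)
F = 5*√303 (F = √((-87)² + 6) = √(7569 + 6) = √7575 = 5*√303 ≈ 87.034)
F - L = 5*√303 - 1*4295 = 5*√303 - 4295 = -4295 + 5*√303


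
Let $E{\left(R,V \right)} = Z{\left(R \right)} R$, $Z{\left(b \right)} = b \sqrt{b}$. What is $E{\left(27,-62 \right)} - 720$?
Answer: $-720 + 2187 \sqrt{3} \approx 3068.0$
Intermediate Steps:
$Z{\left(b \right)} = b^{\frac{3}{2}}$
$E{\left(R,V \right)} = R^{\frac{5}{2}}$ ($E{\left(R,V \right)} = R^{\frac{3}{2}} R = R^{\frac{5}{2}}$)
$E{\left(27,-62 \right)} - 720 = 27^{\frac{5}{2}} - 720 = 2187 \sqrt{3} - 720 = -720 + 2187 \sqrt{3}$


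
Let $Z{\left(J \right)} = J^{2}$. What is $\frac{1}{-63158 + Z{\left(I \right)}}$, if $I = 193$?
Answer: $- \frac{1}{25909} \approx -3.8597 \cdot 10^{-5}$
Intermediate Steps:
$\frac{1}{-63158 + Z{\left(I \right)}} = \frac{1}{-63158 + 193^{2}} = \frac{1}{-63158 + 37249} = \frac{1}{-25909} = - \frac{1}{25909}$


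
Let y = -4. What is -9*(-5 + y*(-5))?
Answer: -135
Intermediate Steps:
-9*(-5 + y*(-5)) = -9*(-5 - 4*(-5)) = -9*(-5 + 20) = -9*15 = -135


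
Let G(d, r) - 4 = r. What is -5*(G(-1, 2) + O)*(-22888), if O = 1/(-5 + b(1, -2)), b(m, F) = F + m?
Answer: 2002700/3 ≈ 6.6757e+5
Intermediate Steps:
G(d, r) = 4 + r
O = -⅙ (O = 1/(-5 + (-2 + 1)) = 1/(-5 - 1) = 1/(-6) = -⅙ ≈ -0.16667)
-5*(G(-1, 2) + O)*(-22888) = -5*((4 + 2) - ⅙)*(-22888) = -5*(6 - ⅙)*(-22888) = -5*35/6*(-22888) = -175/6*(-22888) = 2002700/3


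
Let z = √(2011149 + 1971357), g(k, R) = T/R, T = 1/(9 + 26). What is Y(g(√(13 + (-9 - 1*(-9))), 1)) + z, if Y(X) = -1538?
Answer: -1538 + √3982506 ≈ 457.62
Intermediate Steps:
T = 1/35 ≈ 0.028571
g(k, R) = 1/(35*R)
z = √3982506 ≈ 1995.6
Y(g(√(13 + (-9 - 1*(-9))), 1)) + z = -1538 + √3982506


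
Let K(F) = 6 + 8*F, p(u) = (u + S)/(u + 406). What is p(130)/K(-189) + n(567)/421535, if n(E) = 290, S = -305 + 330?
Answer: 33750943/68053959312 ≈ 0.00049594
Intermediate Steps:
S = 25
p(u) = (25 + u)/(406 + u) (p(u) = (u + 25)/(u + 406) = (25 + u)/(406 + u))
p(130)/K(-189) + n(567)/421535 = ((25 + 130)/(406 + 130))/(6 + 8*(-189)) + 290/421535 = (155/536)/(6 - 1512) + 290*(1/421535) = ((1/536)*155)/(-1506) + 58/84307 = (155/536)*(-1/1506) + 58/84307 = -155/807216 + 58/84307 = 33750943/68053959312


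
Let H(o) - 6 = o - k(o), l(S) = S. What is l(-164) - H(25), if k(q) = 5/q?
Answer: -974/5 ≈ -194.80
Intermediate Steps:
H(o) = 6 + o - 5/o (H(o) = 6 + (o - 5/o) = 6 + o - 5/o)
l(-164) - H(25) = -164 - (6 + 25 - 5/25) = -164 - (6 + 25 - 5*1/25) = -164 - (6 + 25 - ⅕) = -164 - 1*154/5 = -164 - 154/5 = -974/5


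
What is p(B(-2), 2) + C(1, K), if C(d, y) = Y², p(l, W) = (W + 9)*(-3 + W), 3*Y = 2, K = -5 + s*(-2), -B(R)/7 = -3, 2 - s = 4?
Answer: -95/9 ≈ -10.556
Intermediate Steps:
s = -2 (s = 2 - 1*4 = 2 - 4 = -2)
B(R) = 21 (B(R) = -7*(-3) = 21)
K = -1 (K = -5 - 2*(-2) = -5 + 4 = -1)
Y = ⅔ (Y = (⅓)*2 = ⅔ ≈ 0.66667)
p(l, W) = (-3 + W)*(9 + W) (p(l, W) = (9 + W)*(-3 + W) = (-3 + W)*(9 + W))
C(d, y) = 4/9 (C(d, y) = (⅔)² = 4/9)
p(B(-2), 2) + C(1, K) = (-27 + 2² + 6*2) + 4/9 = (-27 + 4 + 12) + 4/9 = -11 + 4/9 = -95/9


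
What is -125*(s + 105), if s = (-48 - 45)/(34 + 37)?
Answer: -920250/71 ≈ -12961.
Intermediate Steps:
s = -93/71 ≈ -1.3099
-125*(s + 105) = -125*(-93/71 + 105) = -125*7362/71 = -920250/71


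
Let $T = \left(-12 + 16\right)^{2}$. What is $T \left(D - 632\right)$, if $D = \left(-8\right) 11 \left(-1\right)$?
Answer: $-8704$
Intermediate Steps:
$D = 88$ ($D = \left(-88\right) \left(-1\right) = 88$)
$T = 16$ ($T = 4^{2} = 16$)
$T \left(D - 632\right) = 16 \left(88 - 632\right) = 16 \left(-544\right) = -8704$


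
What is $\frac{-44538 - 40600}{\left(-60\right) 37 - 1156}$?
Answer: $\frac{42569}{1688} \approx 25.219$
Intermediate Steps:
$\frac{-44538 - 40600}{\left(-60\right) 37 - 1156} = - \frac{85138}{-2220 - 1156} = - \frac{85138}{-3376} = \left(-85138\right) \left(- \frac{1}{3376}\right) = \frac{42569}{1688}$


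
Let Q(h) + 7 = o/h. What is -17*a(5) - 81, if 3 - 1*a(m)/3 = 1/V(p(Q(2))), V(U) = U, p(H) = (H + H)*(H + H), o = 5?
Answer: -6301/27 ≈ -233.37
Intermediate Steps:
Q(h) = -7 + 5/h
p(H) = 4*H² (p(H) = (2*H)*(2*H) = 4*H²)
a(m) = 242/27 (a(m) = 9 - 3*1/(4*(-7 + 5/2)²) = 9 - 3/(4*(-9/2)²) = 9 - 3/(4*(81/4)) = 9 - 3/81 = 9 - 3*1/81 = 9 - 1/27 = 242/27)
-17*a(5) - 81 = -17*242/27 - 81 = -4114/27 - 81 = -6301/27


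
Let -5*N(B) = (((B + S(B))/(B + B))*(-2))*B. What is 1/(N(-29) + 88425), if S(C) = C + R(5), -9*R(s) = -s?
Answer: 45/3978608 ≈ 1.1310e-5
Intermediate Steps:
R(s) = s/9 (R(s) = -(-1)*s/9 = s/9)
S(C) = 5/9 + C (S(C) = C + (⅑)*5 = C + 5/9 = 5/9 + C)
N(B) = ⅑ + 2*B/5 (N(B) = -((B + (5/9 + B))/(B + B))*(-2)*B/5 = -((5/9 + 2*B)/((2*B)))*(-2)*B/5 = -((5/9 + 2*B)*(1/(2*B)))*(-2)*B/5 = -((5/9 + 2*B)/(2*B))*(-2)*B/5 = -(-(5/9 + 2*B)/B)*B/5 = -(-5/9 - 2*B)/5 = ⅑ + 2*B/5)
1/(N(-29) + 88425) = 1/((⅑ + (⅖)*(-29)) + 88425) = 1/((⅑ - 58/5) + 88425) = 1/(-517/45 + 88425) = 1/(3978608/45) = 45/3978608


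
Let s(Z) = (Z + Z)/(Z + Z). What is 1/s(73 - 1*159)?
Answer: 1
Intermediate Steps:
s(Z) = 1 (s(Z) = (2*Z)/((2*Z)) = (2*Z)*(1/(2*Z)) = 1)
1/s(73 - 1*159) = 1/1 = 1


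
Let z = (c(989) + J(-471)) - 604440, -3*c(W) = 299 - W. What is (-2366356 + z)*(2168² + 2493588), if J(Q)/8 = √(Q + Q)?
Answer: -21369693337592 + 57550496*I*√942 ≈ -2.137e+13 + 1.7663e+9*I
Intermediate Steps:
J(Q) = 8*√2*√Q (J(Q) = 8*√(Q + Q) = 8*√(2*Q) = 8*(√2*√Q) = 8*√2*√Q)
c(W) = -299/3 + W/3 (c(W) = -(299 - W)/3 = -299/3 + W/3)
z = -604210 + 8*I*√942 (z = ((-299/3 + (⅓)*989) + 8*√2*√(-471)) - 604440 = ((-299/3 + 989/3) + 8*√2*(I*√471)) - 604440 = (230 + 8*I*√942) - 604440 = -604210 + 8*I*√942 ≈ -6.0421e+5 + 245.54*I)
(-2366356 + z)*(2168² + 2493588) = (-2366356 + (-604210 + 8*I*√942))*(2168² + 2493588) = (-2970566 + 8*I*√942)*(4700224 + 2493588) = (-2970566 + 8*I*√942)*7193812 = -21369693337592 + 57550496*I*√942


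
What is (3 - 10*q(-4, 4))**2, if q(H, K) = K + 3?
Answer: 4489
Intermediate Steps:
q(H, K) = 3 + K
(3 - 10*q(-4, 4))**2 = (3 - 10*(3 + 4))**2 = (3 - 10*7)**2 = (3 - 70)**2 = (-67)**2 = 4489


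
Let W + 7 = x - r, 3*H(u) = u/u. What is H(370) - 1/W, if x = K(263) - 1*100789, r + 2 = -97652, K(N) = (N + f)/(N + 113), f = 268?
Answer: 1181989/3542583 ≈ 0.33365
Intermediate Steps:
H(u) = 1/3 (H(u) = (u/u)/3 = (1/3)*1 = 1/3)
K(N) = (268 + N)/(113 + N) (K(N) = (N + 268)/(N + 113) = (268 + N)/(113 + N))
r = -97654 (r = -2 - 97652 = -97654)
x = -37896133/376 (x = (268 + 263)/(113 + 263) - 1*100789 = 531/376 - 100789 = -37896133/376 ≈ -1.0079e+5)
W = -1180861/376 (W = -7 + (-37896133/376 - 1*(-97654)) = -7 + (-37896133/376 + 97654) = -7 - 1178229/376 = -1180861/376 ≈ -3140.6)
H(370) - 1/W = 1/3 - 1/(-1180861/376) = 1/3 - 1*(-376/1180861) = 1/3 + 376/1180861 = 1181989/3542583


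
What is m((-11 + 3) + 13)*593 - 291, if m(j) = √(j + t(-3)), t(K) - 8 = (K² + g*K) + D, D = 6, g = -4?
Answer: -291 + 1186*√10 ≈ 3459.5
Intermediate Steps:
t(K) = 14 + K² - 4*K (t(K) = 8 + ((K² - 4*K) + 6) = 8 + (6 + K² - 4*K) = 14 + K² - 4*K)
m(j) = √(35 + j) (m(j) = √(j + (14 + (-3)² - 4*(-3))) = √(j + (14 + 9 + 12)) = √(j + 35) = √(35 + j))
m((-11 + 3) + 13)*593 - 291 = √(35 + ((-11 + 3) + 13))*593 - 291 = √(35 + (-8 + 13))*593 - 291 = √(35 + 5)*593 - 291 = √40*593 - 291 = (2*√10)*593 - 291 = 1186*√10 - 291 = -291 + 1186*√10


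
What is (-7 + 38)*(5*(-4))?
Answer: -620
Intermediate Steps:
(-7 + 38)*(5*(-4)) = 31*(-20) = -620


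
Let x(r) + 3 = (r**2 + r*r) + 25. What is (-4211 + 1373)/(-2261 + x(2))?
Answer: 2838/2231 ≈ 1.2721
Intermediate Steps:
x(r) = 22 + 2*r**2 (x(r) = -3 + ((r**2 + r*r) + 25) = -3 + ((r**2 + r**2) + 25) = -3 + (2*r**2 + 25) = -3 + (25 + 2*r**2) = 22 + 2*r**2)
(-4211 + 1373)/(-2261 + x(2)) = (-4211 + 1373)/(-2261 + (22 + 2*2**2)) = -2838/(-2261 + (22 + 2*4)) = -2838/(-2261 + (22 + 8)) = -2838/(-2261 + 30) = -2838/(-2231) = -2838*(-1/2231) = 2838/2231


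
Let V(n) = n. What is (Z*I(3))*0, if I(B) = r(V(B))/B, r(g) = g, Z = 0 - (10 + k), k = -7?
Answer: 0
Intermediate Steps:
Z = -3 (Z = 0 - (10 - 7) = 0 - 1*3 = 0 - 3 = -3)
I(B) = 1 (I(B) = B/B = 1)
(Z*I(3))*0 = -3*1*0 = -3*0 = 0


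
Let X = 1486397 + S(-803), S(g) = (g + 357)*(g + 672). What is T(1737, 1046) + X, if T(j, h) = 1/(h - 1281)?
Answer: 363033404/235 ≈ 1.5448e+6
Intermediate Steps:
S(g) = (357 + g)*(672 + g)
T(j, h) = 1/(-1281 + h)
X = 1544823 (X = 1486397 + (239904 + (-803)**2 + 1029*(-803)) = 1486397 + (239904 + 644809 - 826287) = 1486397 + 58426 = 1544823)
T(1737, 1046) + X = 1/(-1281 + 1046) + 1544823 = 1/(-235) + 1544823 = -1/235 + 1544823 = 363033404/235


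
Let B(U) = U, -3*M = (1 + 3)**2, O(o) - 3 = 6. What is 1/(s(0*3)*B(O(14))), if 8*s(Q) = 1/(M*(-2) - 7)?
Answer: 88/27 ≈ 3.2593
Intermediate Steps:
O(o) = 9 (O(o) = 3 + 6 = 9)
M = -16/3 (M = -(1 + 3)**2/3 = -1/3*4**2 = -1/3*16 = -16/3 ≈ -5.3333)
s(Q) = 3/88 (s(Q) = 1/(8*(-16/3*(-2) - 7)) = 1/(8*(32/3 - 7)) = 1/(8*(11/3)) = (1/8)*(3/11) = 3/88)
1/(s(0*3)*B(O(14))) = 1/((3/88)*9) = 1/(27/88) = 88/27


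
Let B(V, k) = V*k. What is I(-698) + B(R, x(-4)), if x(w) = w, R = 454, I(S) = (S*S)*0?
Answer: -1816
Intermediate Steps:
I(S) = 0 (I(S) = S**2*0 = 0)
I(-698) + B(R, x(-4)) = 0 + 454*(-4) = 0 - 1816 = -1816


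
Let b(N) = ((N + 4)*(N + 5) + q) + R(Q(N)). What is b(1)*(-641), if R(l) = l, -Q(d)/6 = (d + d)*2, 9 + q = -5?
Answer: 5128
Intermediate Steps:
q = -14 (q = -9 - 5 = -14)
Q(d) = -24*d (Q(d) = -6*(d + d)*2 = -6*2*d*2 = -24*d)
b(N) = -14 - 24*N + (4 + N)*(5 + N) (b(N) = ((N + 4)*(N + 5) - 14) - 24*N = ((4 + N)*(5 + N) - 14) - 24*N = (-14 + (4 + N)*(5 + N)) - 24*N = -14 - 24*N + (4 + N)*(5 + N))
b(1)*(-641) = (6 + 1**2 - 15*1)*(-641) = (6 + 1 - 15)*(-641) = -8*(-641) = 5128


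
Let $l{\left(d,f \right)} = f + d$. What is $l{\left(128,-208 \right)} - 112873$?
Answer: $-112953$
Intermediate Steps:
$l{\left(d,f \right)} = d + f$
$l{\left(128,-208 \right)} - 112873 = \left(128 - 208\right) - 112873 = -80 - 112873 = -112953$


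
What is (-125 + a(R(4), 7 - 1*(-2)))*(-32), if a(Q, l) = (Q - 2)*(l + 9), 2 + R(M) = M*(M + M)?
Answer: -12128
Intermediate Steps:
R(M) = -2 + 2*M² (R(M) = -2 + M*(M + M) = -2 + M*(2*M) = -2 + 2*M²)
a(Q, l) = (-2 + Q)*(9 + l)
(-125 + a(R(4), 7 - 1*(-2)))*(-32) = (-125 + (-18 - 2*(7 - 1*(-2)) + 9*(-2 + 2*4²) + (-2 + 2*4²)*(7 - 1*(-2))))*(-32) = (-125 + (-18 - 2*(7 + 2) + 9*(-2 + 2*16) + (-2 + 2*16)*(7 + 2)))*(-32) = (-125 + (-18 - 2*9 + 9*(-2 + 32) + (-2 + 32)*9))*(-32) = (-125 + (-18 - 18 + 9*30 + 30*9))*(-32) = (-125 + (-18 - 18 + 270 + 270))*(-32) = (-125 + 504)*(-32) = 379*(-32) = -12128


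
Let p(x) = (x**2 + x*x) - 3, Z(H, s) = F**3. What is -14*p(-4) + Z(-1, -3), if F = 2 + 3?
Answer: -281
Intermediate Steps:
F = 5
Z(H, s) = 125 (Z(H, s) = 5**3 = 125)
p(x) = -3 + 2*x**2 (p(x) = (x**2 + x**2) - 3 = 2*x**2 - 3 = -3 + 2*x**2)
-14*p(-4) + Z(-1, -3) = -14*(-3 + 2*(-4)**2) + 125 = -14*(-3 + 2*16) + 125 = -14*(-3 + 32) + 125 = -14*29 + 125 = -406 + 125 = -281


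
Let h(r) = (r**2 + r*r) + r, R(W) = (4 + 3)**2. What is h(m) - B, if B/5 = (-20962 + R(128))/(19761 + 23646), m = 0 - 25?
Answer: 17759380/14469 ≈ 1227.4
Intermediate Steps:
m = -25
R(W) = 49 (R(W) = 7**2 = 49)
h(r) = r + 2*r**2 (h(r) = (r**2 + r**2) + r = 2*r**2 + r = r + 2*r**2)
B = -34855/14469 (B = 5*((-20962 + 49)/(19761 + 23646)) = 5*(-20913/43407) = 5*(-20913*1/43407) = 5*(-6971/14469) = -34855/14469 ≈ -2.4089)
h(m) - B = -25*(1 + 2*(-25)) - 1*(-34855/14469) = -25*(1 - 50) + 34855/14469 = -25*(-49) + 34855/14469 = 1225 + 34855/14469 = 17759380/14469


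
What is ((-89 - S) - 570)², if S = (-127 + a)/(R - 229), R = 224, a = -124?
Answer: 12574116/25 ≈ 5.0296e+5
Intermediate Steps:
S = 251/5 (S = (-127 - 124)/(224 - 229) = -251/(-5) = -251*(-⅕) = 251/5 ≈ 50.200)
((-89 - S) - 570)² = ((-89 - 1*251/5) - 570)² = ((-89 - 251/5) - 570)² = (-696/5 - 570)² = (-3546/5)² = 12574116/25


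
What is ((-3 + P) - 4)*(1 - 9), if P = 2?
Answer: 40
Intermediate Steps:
((-3 + P) - 4)*(1 - 9) = ((-3 + 2) - 4)*(1 - 9) = (-1 - 4)*(-8) = -5*(-8) = 40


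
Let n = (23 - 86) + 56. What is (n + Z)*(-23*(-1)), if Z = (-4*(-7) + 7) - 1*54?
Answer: -598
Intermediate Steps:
n = -7 (n = -63 + 56 = -7)
Z = -19 (Z = (28 + 7) - 54 = 35 - 54 = -19)
(n + Z)*(-23*(-1)) = (-7 - 19)*(-23*(-1)) = -26*23 = -598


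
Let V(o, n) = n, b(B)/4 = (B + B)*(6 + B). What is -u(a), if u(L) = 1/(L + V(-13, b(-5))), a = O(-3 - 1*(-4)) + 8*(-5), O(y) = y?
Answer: 1/79 ≈ 0.012658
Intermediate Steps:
b(B) = 8*B*(6 + B) (b(B) = 4*((B + B)*(6 + B)) = 4*((2*B)*(6 + B)) = 4*(2*B*(6 + B)) = 8*B*(6 + B))
a = -39 (a = (-3 - 1*(-4)) + 8*(-5) = (-3 + 4) - 40 = 1 - 40 = -39)
u(L) = 1/(-40 + L) (u(L) = 1/(L + 8*(-5)*(6 - 5)) = 1/(L + 8*(-5)*1) = 1/(L - 40) = 1/(-40 + L))
-u(a) = -1/(-40 - 39) = -1/(-79) = -1*(-1/79) = 1/79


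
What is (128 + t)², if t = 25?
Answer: 23409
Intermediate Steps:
(128 + t)² = (128 + 25)² = 153² = 23409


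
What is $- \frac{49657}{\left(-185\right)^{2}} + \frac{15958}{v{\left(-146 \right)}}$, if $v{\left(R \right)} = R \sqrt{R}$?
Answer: $- \frac{49657}{34225} + \frac{7979 i \sqrt{146}}{10658} \approx -1.4509 + 9.0459 i$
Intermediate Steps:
$v{\left(R \right)} = R^{\frac{3}{2}}$
$- \frac{49657}{\left(-185\right)^{2}} + \frac{15958}{v{\left(-146 \right)}} = - \frac{49657}{\left(-185\right)^{2}} + \frac{15958}{\left(-146\right)^{\frac{3}{2}}} = - \frac{49657}{34225} + \frac{15958}{\left(-146\right) i \sqrt{146}} = \left(-49657\right) \frac{1}{34225} + 15958 \frac{i \sqrt{146}}{21316} = - \frac{49657}{34225} + \frac{7979 i \sqrt{146}}{10658}$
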